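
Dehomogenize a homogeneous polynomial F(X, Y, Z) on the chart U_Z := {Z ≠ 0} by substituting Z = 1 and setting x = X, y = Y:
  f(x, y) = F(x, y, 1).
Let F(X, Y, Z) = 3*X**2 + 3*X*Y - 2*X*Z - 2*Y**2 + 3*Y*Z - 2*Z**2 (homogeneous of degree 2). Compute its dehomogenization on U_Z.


f(x, y) = 3*x**2 + 3*x*y - 2*x - 2*y**2 + 3*y - 2

On U_Z we set Z = 1. Each monomial c·X^i·Y^j·Z^k in F becomes c·x^i·y^j·1^k = c·x^i·y^j.
Substituting Z = 1: F(X, Y, 1) = 3*x**2 + 3*x*y - 2*x - 2*y**2 + 3*y - 2.
Note: deg(f) ≤ deg(F) = 2; strict inequality happens when F is divisible by Z (lost terms).


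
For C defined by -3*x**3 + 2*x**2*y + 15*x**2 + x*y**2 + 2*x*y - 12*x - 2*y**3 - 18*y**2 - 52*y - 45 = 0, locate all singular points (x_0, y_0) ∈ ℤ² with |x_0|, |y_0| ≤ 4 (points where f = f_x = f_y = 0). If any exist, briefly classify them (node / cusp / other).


Singular points: {(1, -3)}; classification: cusp.

Compute partial derivatives:
  f_x = -9*x**2 + 4*x*y + 30*x + y**2 + 2*y - 12.
  f_y = 2*x**2 + 2*x*y + 2*x - 6*y**2 - 36*y - 52.
Scan x_0 ∈ {−4, ..., 4}. For each x_0, f_y(x_0, y) is a polynomial in y; find its integer roots y ∈ {−4, ..., 4}, then test f_x and f at those candidates.
  x = -4: f_y(-4, y) = -6*y**2 - 44*y - 28; no integer root y with |y| ≤ 4.
  x = -3: f_y(-3, y) = -6*y**2 - 42*y - 40; no integer root y with |y| ≤ 4.
  x = -2: f_y(-2, y) = -6*y**2 - 40*y - 48; no integer root y with |y| ≤ 4.
  x = -1: f_y(-1, y) = -6*y**2 - 38*y - 52; vanishes at y ∈ {-2}. (-1, -2): f_x = -43 ≠ 0.
  x = 0: f_y(0, y) = -6*y**2 - 36*y - 52; no integer root y with |y| ≤ 4.
  x = 1: f_y(1, y) = -6*y**2 - 34*y - 48; vanishes at y ∈ {-3}. (1, -3): f_x = 0, f = 0 — SINGULAR.
  x = 2: f_y(2, y) = -6*y**2 - 32*y - 40; vanishes at y ∈ {-2}. (2, -2): f_x = -4 ≠ 0.
  x = 3: f_y(3, y) = -6*y**2 - 30*y - 28; no integer root y with |y| ≤ 4.
  x = 4: f_y(4, y) = -6*y**2 - 28*y - 12; no integer root y with |y| ≤ 4.
Only singular point on the grid: (1, -3).
Classify: substitute x = 1 + u, y = -3 + v and expand: f = -3*u**3 + 2*u**2*v + u*v**2 - 2*v**3 + v**2.
No constant or linear terms (consistent with a singular point). Quadratic part: v**2. Cubic part: -3*u**3 + 2*u**2*v + u*v**2 - 2*v**3.
The quadratic part v**2 is a perfect square, so there is a single (double) tangent line v = 0, i.e. y = -3. Restricting the cubic part to that line (v = 0) leaves -3*u**3 ≠ 0, so f is not divisible by v and the branch is v² ≈ 3*u**3 to lowest order — this is a cusp.
Classification: cusp.


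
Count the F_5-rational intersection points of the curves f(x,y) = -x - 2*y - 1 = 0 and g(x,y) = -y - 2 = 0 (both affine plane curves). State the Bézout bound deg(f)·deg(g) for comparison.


Common zeros: {(3, 3)}; count = 1; Bézout bound = 1.

deg(f) = 1, deg(g) = 1, so Bézout bound = 1.
Scan x ∈ F_5. For each x, list the y ∈ F_5 with f(x, y) ≡ 0 and those with g(x, y) ≡ 0 (mod 5); the common zeros in that column are the intersection.
  x = 0: f ≡ 0 at y ∈ {2}; g ≡ 0 at y ∈ {3}; common: ∅.
  x = 1: f ≡ 0 at y ∈ {4}; g ≡ 0 at y ∈ {3}; common: ∅.
  x = 2: f ≡ 0 at y ∈ {1}; g ≡ 0 at y ∈ {3}; common: ∅.
  x = 3: f ≡ 0 at y ∈ {3}; g ≡ 0 at y ∈ {3}; common: {3}.
  x = 4: f ≡ 0 at y ∈ {0}; g ≡ 0 at y ∈ {3}; common: ∅.
Collecting: common zeros = {(3, 3)}, so the count is 1.
Comparison with the Bézout bound: 1 ≤ 1 = deg(f)·deg(g), as expected for curves with no common component (the bound is attained).


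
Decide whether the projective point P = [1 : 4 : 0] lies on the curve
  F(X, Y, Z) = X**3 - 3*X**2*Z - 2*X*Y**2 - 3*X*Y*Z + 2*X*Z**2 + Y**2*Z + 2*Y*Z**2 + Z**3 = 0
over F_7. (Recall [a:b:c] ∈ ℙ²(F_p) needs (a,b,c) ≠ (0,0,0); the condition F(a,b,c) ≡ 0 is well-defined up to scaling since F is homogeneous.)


F(1,4,0) ≡ 4 (mod 7); P is NOT on the curve.

Evaluate F(1, 4, 0) term-by-term (mod 7).
  X**3 ↦ 1·1·1·1 = 1
  -3*X**2*Z ↦ -3·1·1·0 = 0
  -2*X*Y**2 ↦ -2·1·16·1 = -32
  -3*X*Y*Z ↦ -3·1·4·0 = 0
  2*X*Z**2 ↦ 2·1·1·0 = 0
  Y**2*Z ↦ 1·1·16·0 = 0
  2*Y*Z**2 ↦ 2·1·4·0 = 0
  Z**3 ↦ 1·1·1·0 = 0
Sum: F(1, 4, 0) = (1) + (0) + (-32) + (0) + (0) + (0) + (0) + (0) = -31.
Reducing mod 7: -31 ≡ 4 (mod 7).
Since F(a, b, c) ≡ 4 ≠ 0 (mod 7), P does NOT lie on the curve.


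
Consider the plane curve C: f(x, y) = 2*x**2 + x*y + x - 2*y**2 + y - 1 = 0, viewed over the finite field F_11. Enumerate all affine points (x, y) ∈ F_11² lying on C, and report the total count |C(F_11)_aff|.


Affine F_11-points: {(0, 8), (0, 9), (1, 4), (1, 8), (2, 3), (2, 4), (3, 1), (6, 0), (6, 9), (7, 1), (7, 3), (10, 0)}; count = 12.

For each of the 121 pairs (x, y) ∈ F_11², evaluate f(x, y) mod 11. Record the zeros.
  x = 0: [0↦10, 1↦9, 2↦4, 3↦6, 4↦4, 5↦9, 6↦10, 7↦7, 8↦0, 9↦0, 10↦7]  zeros at y ∈ {8, 9}
  x = 1: [0↦2, 1↦2, 2↦9, 3↦1, 4↦0, 5↦6, 6↦8, 7↦6, 8↦0, 9↦1, 10↦9]  zeros at y ∈ {4, 8}
  x = 2: [0↦9, 1↦10, 2↦7, 3↦0, 4↦0, 5↦7, 6↦10, 7↦9, 8↦4, 9↦6, 10↦4]  zeros at y ∈ {3, 4}
  x = 3: [0↦9, 1↦0, 2↦9, 3↦3, 4↦4, 5↦1, 6↦5, 7↦5, 8↦1, 9↦4, 10↦3]  zeros at y ∈ {1}
  x = 4: [0↦2, 1↦5, 2↦4, 3↦10, 4↦1, 5↦10, 6↦4, 7↦5, 8↦2, 9↦6, 10↦6]  zeros at y ∈ ∅
  x = 5: [0↦10, 1↦3, 2↦3, 3↦10, 4↦2, 5↦1, 6↦7, 7↦9, 8↦7, 9↦1, 10↦2]  zeros at y ∈ ∅
  x = 6: [0↦0, 1↦5, 2↦6, 3↦3, 4↦7, 5↦7, 6↦3, 7↦6, 8↦5, 9↦0, 10↦2]  zeros at y ∈ {0, 9}
  x = 7: [0↦5, 1↦0, 2↦2, 3↦0, 4↦5, 5↦6, 6↦3, 7↦7, 8↦7, 9↦3, 10↦6]  zeros at y ∈ {1, 3}
  x = 8: [0↦3, 1↦10, 2↦2, 3↦1, 4↦7, 5↦9, 6↦7, 7↦1, 8↦2, 9↦10, 10↦3]  zeros at y ∈ ∅
  x = 9: [0↦5, 1↦2, 2↦6, 3↦6, 4↦2, 5↦5, 6↦4, 7↦10, 8↦1, 9↦10, 10↦4]  zeros at y ∈ ∅
  x = 10: [0↦0, 1↦9, 2↦3, 3↦4, 4↦1, 5↦5, 6↦5, 7↦1, 8↦4, 9↦3, 10↦9]  zeros at y ∈ {0}
Collecting zeros: affine points = {(0, 8), (0, 9), (1, 4), (1, 8), (2, 3), (2, 4), (3, 1), (6, 0), (6, 9), (7, 1), (7, 3), (10, 0)}.
Total count |C(F_11)_aff| = 12.


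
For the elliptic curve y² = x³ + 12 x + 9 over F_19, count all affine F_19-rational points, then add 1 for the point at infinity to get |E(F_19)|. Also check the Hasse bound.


Affine points = {(0, 3), (0, 16), (4, 8), (4, 11), (5, 2), (5, 17), (8, 3), (8, 16), (11, 3), (11, 16), (12, 0), (13, 5), (13, 14), (15, 7), (15, 12)}; affine count = 15; |E(F_19)| = 16.

Discriminant check: Δ ∝ 4a³ + 27b² = 4·12³ + 27·9² = 4·1728 + 27·81 ≡ 17 (mod 19). Nonzero ⇒ E is nonsingular.
For each x ∈ F_19, compute rhs = x³ + 12·x + 9 mod 19, then count y ∈ F_19 with y² ≡ rhs.
  x = 0: rhs = 9, matching y values: 3, 16 (2 points).
  x = 1: rhs = 3, matching y values: none (0 points).
  x = 2: rhs = 3, matching y values: none (0 points).
  x = 3: rhs = 15, matching y values: none (0 points).
  x = 4: rhs = 7, matching y values: 8, 11 (2 points).
  x = 5: rhs = 4, matching y values: 2, 17 (2 points).
  x = 6: rhs = 12, matching y values: none (0 points).
  x = 7: rhs = 18, matching y values: none (0 points).
  x = 8: rhs = 9, matching y values: 3, 16 (2 points).
  x = 9: rhs = 10, matching y values: none (0 points).
  x = 10: rhs = 8, matching y values: none (0 points).
  x = 11: rhs = 9, matching y values: 3, 16 (2 points).
  x = 12: rhs = 0, matching y values: 0 (1 points).
  x = 13: rhs = 6, matching y values: 5, 14 (2 points).
  x = 14: rhs = 14, matching y values: none (0 points).
  x = 15: rhs = 11, matching y values: 7, 12 (2 points).
  x = 16: rhs = 3, matching y values: none (0 points).
  x = 17: rhs = 15, matching y values: none (0 points).
  x = 18: rhs = 15, matching y values: none (0 points).
Total affine count: 15.
Full point count |E(F_19)| = 15 + 1 = 16.
Hasse bound: |16 − (19+1)| = |-4| = 4 ≤ 2√19 ≈ 8.7178 ✓.


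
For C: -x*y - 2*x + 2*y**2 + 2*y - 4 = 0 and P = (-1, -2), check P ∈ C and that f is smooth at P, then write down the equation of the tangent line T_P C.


Tangent line at P: -5*y - 10 = 0.

Step 1: f(-1, -2) = 0, so P lies on C.
Step 2: partial derivatives
  f_x(x, y) = -y - 2, f_y(x, y) = -x + 4*y + 2.
  f_x(P) = 0, f_y(P) = -5 (gradient nonzero, so P is smooth).
Step 3: tangent line at P: 0·(x − -1) + -5·(y − -2) = 0.
Expanding: -5*y - 10 = 0.


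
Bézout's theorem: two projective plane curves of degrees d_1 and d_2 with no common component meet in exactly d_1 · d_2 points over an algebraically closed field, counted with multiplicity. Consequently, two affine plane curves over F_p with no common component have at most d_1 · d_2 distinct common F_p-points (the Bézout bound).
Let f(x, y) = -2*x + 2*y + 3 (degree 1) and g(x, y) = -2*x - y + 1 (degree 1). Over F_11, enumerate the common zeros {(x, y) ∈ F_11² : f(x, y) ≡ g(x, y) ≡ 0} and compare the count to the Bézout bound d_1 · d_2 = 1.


Common zeros: {(10, 3)}; count = 1; Bézout bound = 1.

deg(f) = 1, deg(g) = 1, so Bézout bound = 1.
Scan x ∈ F_11. For each x, list the y ∈ F_11 with f(x, y) ≡ 0 and those with g(x, y) ≡ 0 (mod 11); the common zeros in that column are the intersection.
  x = 0: f ≡ 0 at y ∈ {4}; g ≡ 0 at y ∈ {1}; common: ∅.
  x = 1: f ≡ 0 at y ∈ {5}; g ≡ 0 at y ∈ {10}; common: ∅.
  x = 2: f ≡ 0 at y ∈ {6}; g ≡ 0 at y ∈ {8}; common: ∅.
  x = 3: f ≡ 0 at y ∈ {7}; g ≡ 0 at y ∈ {6}; common: ∅.
  x = 4: f ≡ 0 at y ∈ {8}; g ≡ 0 at y ∈ {4}; common: ∅.
  x = 5: f ≡ 0 at y ∈ {9}; g ≡ 0 at y ∈ {2}; common: ∅.
  x = 6: f ≡ 0 at y ∈ {10}; g ≡ 0 at y ∈ {0}; common: ∅.
  x = 7: f ≡ 0 at y ∈ {0}; g ≡ 0 at y ∈ {9}; common: ∅.
  x = 8: f ≡ 0 at y ∈ {1}; g ≡ 0 at y ∈ {7}; common: ∅.
  x = 9: f ≡ 0 at y ∈ {2}; g ≡ 0 at y ∈ {5}; common: ∅.
  x = 10: f ≡ 0 at y ∈ {3}; g ≡ 0 at y ∈ {3}; common: {3}.
Collecting: common zeros = {(10, 3)}, so the count is 1.
Comparison with the Bézout bound: 1 ≤ 1 = deg(f)·deg(g), as expected for curves with no common component (the bound is attained).


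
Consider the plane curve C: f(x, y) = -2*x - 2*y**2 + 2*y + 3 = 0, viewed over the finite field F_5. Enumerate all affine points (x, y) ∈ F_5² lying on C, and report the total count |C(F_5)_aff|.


Affine F_5-points: {(2, 2), (2, 4), (3, 3), (4, 0), (4, 1)}; count = 5.

For each of the 25 pairs (x, y) ∈ F_5², evaluate f(x, y) mod 5. Record the zeros.
  x = 0: [0↦3, 1↦3, 2↦4, 3↦1, 4↦4]  zeros at y ∈ ∅
  x = 1: [0↦1, 1↦1, 2↦2, 3↦4, 4↦2]  zeros at y ∈ ∅
  x = 2: [0↦4, 1↦4, 2↦0, 3↦2, 4↦0]  zeros at y ∈ {2, 4}
  x = 3: [0↦2, 1↦2, 2↦3, 3↦0, 4↦3]  zeros at y ∈ {3}
  x = 4: [0↦0, 1↦0, 2↦1, 3↦3, 4↦1]  zeros at y ∈ {0, 1}
Collecting zeros: affine points = {(2, 2), (2, 4), (3, 3), (4, 0), (4, 1)}.
Total count |C(F_5)_aff| = 5.


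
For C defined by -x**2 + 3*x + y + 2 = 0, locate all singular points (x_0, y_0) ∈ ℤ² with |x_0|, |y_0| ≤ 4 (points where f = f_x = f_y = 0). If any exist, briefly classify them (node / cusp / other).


No singular points in the scanned grid; C is smooth there.

Compute partial derivatives:
  f_x = 3 - 2*x.
  f_y = 1.
f_y = 1 is a nonzero constant, so f_y never vanishes: no point (x, y) can satisfy f = f_x = f_y = 0. In particular no (x, y) ∈ {−4, ..., 4}² is singular; the curve is smooth.


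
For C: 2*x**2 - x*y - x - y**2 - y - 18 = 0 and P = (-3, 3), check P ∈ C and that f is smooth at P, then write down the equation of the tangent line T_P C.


Tangent line at P: -16*x - 4*y - 36 = 0.

Step 1: f(-3, 3) = 0, so P lies on C.
Step 2: partial derivatives
  f_x(x, y) = 4*x - y - 1, f_y(x, y) = -x - 2*y - 1.
  f_x(P) = -16, f_y(P) = -4 (gradient nonzero, so P is smooth).
Step 3: tangent line at P: -16·(x − -3) + -4·(y − 3) = 0.
Expanding: -16*x - 4*y - 36 = 0.


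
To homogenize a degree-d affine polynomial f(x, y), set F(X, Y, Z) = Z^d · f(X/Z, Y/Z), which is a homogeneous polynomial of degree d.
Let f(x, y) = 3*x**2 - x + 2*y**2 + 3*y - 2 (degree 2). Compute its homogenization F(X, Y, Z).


F(X, Y, Z) = 3*X**2 - X*Z + 2*Y**2 + 3*Y*Z - 2*Z**2

deg(f) = 2.
Substitute x = X/Z, y = Y/Z into f, then multiply by Z^2.
  monomial 3·x^2·y^0 ↦ 3·X^2·Y^0·Z^0.
  monomial -1·x^1·y^0 ↦ -1·X^1·Y^0·Z^1.
  monomial 2·x^0·y^2 ↦ 2·X^0·Y^2·Z^0.
  monomial 3·x^0·y^1 ↦ 3·X^0·Y^1·Z^1.
  monomial -2·x^0·y^0 ↦ -2·X^0·Y^0·Z^2.
Collecting: F(X, Y, Z) = 3*X**2 - X*Z + 2*Y**2 + 3*Y*Z - 2*Z**2.


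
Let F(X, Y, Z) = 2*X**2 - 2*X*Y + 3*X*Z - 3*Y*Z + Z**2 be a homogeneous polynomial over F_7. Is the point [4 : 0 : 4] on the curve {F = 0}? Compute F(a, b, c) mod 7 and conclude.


F(4,0,4) ≡ 5 (mod 7); P is NOT on the curve.

Evaluate F(4, 0, 4) term-by-term (mod 7).
  2*X**2 ↦ 2·16·1·1 = 32
  -2*X*Y ↦ -2·4·0·1 = 0
  3*X*Z ↦ 3·4·1·4 = 48
  -3*Y*Z ↦ -3·1·0·4 = 0
  Z**2 ↦ 1·1·1·16 = 16
Sum: F(4, 0, 4) = (32) + (0) + (48) + (0) + (16) = 96.
Reducing mod 7: 96 ≡ 5 (mod 7).
Since F(a, b, c) ≡ 5 ≠ 0 (mod 7), P does NOT lie on the curve.


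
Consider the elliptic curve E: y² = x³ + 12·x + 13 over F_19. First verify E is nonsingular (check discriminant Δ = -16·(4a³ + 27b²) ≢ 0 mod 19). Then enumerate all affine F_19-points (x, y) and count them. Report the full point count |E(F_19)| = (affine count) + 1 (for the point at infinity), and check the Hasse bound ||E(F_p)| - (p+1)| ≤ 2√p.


Affine points = {(1, 8), (1, 11), (2, 8), (2, 11), (3, 0), (4, 7), (4, 12), (6, 4), (6, 15), (12, 2), (12, 17), (16, 8), (16, 11), (17, 0), (18, 0)}; affine count = 15; |E(F_19)| = 16.

Discriminant check: Δ ∝ 4a³ + 27b² = 4·12³ + 27·13² = 4·1728 + 27·169 ≡ 18 (mod 19). Nonzero ⇒ E is nonsingular.
For each x ∈ F_19, compute rhs = x³ + 12·x + 13 mod 19, then count y ∈ F_19 with y² ≡ rhs.
  x = 0: rhs = 13, matching y values: none (0 points).
  x = 1: rhs = 7, matching y values: 8, 11 (2 points).
  x = 2: rhs = 7, matching y values: 8, 11 (2 points).
  x = 3: rhs = 0, matching y values: 0 (1 points).
  x = 4: rhs = 11, matching y values: 7, 12 (2 points).
  x = 5: rhs = 8, matching y values: none (0 points).
  x = 6: rhs = 16, matching y values: 4, 15 (2 points).
  x = 7: rhs = 3, matching y values: none (0 points).
  x = 8: rhs = 13, matching y values: none (0 points).
  x = 9: rhs = 14, matching y values: none (0 points).
  x = 10: rhs = 12, matching y values: none (0 points).
  x = 11: rhs = 13, matching y values: none (0 points).
  x = 12: rhs = 4, matching y values: 2, 17 (2 points).
  x = 13: rhs = 10, matching y values: none (0 points).
  x = 14: rhs = 18, matching y values: none (0 points).
  x = 15: rhs = 15, matching y values: none (0 points).
  x = 16: rhs = 7, matching y values: 8, 11 (2 points).
  x = 17: rhs = 0, matching y values: 0 (1 points).
  x = 18: rhs = 0, matching y values: 0 (1 points).
Total affine count: 15.
Full point count |E(F_19)| = 15 + 1 = 16.
Hasse bound: |16 − (19+1)| = |-4| = 4 ≤ 2√19 ≈ 8.7178 ✓.


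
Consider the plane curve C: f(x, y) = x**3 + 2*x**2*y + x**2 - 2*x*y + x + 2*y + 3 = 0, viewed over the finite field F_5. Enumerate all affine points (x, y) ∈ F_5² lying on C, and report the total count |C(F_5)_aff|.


Affine F_5-points: {(0, 1), (1, 2), (2, 3), (3, 2), (4, 3)}; count = 5.

For each of the 25 pairs (x, y) ∈ F_5², evaluate f(x, y) mod 5. Record the zeros.
  x = 0: [0↦3, 1↦0, 2↦2, 3↦4, 4↦1]  zeros at y ∈ {1}
  x = 1: [0↦1, 1↦3, 2↦0, 3↦2, 4↦4]  zeros at y ∈ {2}
  x = 2: [0↦2, 1↦3, 2↦4, 3↦0, 4↦1]  zeros at y ∈ {3}
  x = 3: [0↦2, 1↦1, 2↦0, 3↦4, 4↦3]  zeros at y ∈ {2}
  x = 4: [0↦2, 1↦3, 2↦4, 3↦0, 4↦1]  zeros at y ∈ {3}
Collecting zeros: affine points = {(0, 1), (1, 2), (2, 3), (3, 2), (4, 3)}.
Total count |C(F_5)_aff| = 5.


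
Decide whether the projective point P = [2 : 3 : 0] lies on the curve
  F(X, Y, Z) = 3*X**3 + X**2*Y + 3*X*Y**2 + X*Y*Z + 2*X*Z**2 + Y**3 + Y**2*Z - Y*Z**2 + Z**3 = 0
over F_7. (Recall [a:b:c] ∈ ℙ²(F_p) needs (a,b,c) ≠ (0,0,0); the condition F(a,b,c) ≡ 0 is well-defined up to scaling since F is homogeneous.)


F(2,3,0) ≡ 5 (mod 7); P is NOT on the curve.

Evaluate F(2, 3, 0) term-by-term (mod 7).
  3*X**3 ↦ 3·8·1·1 = 24
  X**2*Y ↦ 1·4·3·1 = 12
  3*X*Y**2 ↦ 3·2·9·1 = 54
  X*Y*Z ↦ 1·2·3·0 = 0
  2*X*Z**2 ↦ 2·2·1·0 = 0
  Y**3 ↦ 1·1·27·1 = 27
  Y**2*Z ↦ 1·1·9·0 = 0
  -Y*Z**2 ↦ -1·1·3·0 = 0
  Z**3 ↦ 1·1·1·0 = 0
Sum: F(2, 3, 0) = (24) + (12) + (54) + (0) + (0) + (27) + (0) + (0) + (0) = 117.
Reducing mod 7: 117 ≡ 5 (mod 7).
Since F(a, b, c) ≡ 5 ≠ 0 (mod 7), P does NOT lie on the curve.


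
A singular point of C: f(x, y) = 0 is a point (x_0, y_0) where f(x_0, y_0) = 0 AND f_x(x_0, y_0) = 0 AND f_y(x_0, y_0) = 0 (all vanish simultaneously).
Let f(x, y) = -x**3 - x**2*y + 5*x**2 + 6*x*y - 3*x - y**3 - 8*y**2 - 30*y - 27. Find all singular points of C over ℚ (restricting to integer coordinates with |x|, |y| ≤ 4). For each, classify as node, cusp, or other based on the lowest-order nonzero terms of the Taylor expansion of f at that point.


Singular points: {(3, -3)}; classification: node.

Compute partial derivatives:
  f_x = -3*x**2 - 2*x*y + 10*x + 6*y - 3.
  f_y = -x**2 + 6*x - 3*y**2 - 16*y - 30.
Scan x_0 ∈ {−4, ..., 4}. For each x_0, f_y(x_0, y) is a polynomial in y; find its integer roots y ∈ {−4, ..., 4}, then test f_x and f at those candidates.
  x = -4: f_y(-4, y) = -3*y**2 - 16*y - 70; no integer root y with |y| ≤ 4.
  x = -3: f_y(-3, y) = -3*y**2 - 16*y - 57; no integer root y with |y| ≤ 4.
  x = -2: f_y(-2, y) = -3*y**2 - 16*y - 46; no integer root y with |y| ≤ 4.
  x = -1: f_y(-1, y) = -3*y**2 - 16*y - 37; no integer root y with |y| ≤ 4.
  x = 0: f_y(0, y) = -3*y**2 - 16*y - 30; no integer root y with |y| ≤ 4.
  x = 1: f_y(1, y) = -3*y**2 - 16*y - 25; no integer root y with |y| ≤ 4.
  x = 2: f_y(2, y) = -3*y**2 - 16*y - 22; no integer root y with |y| ≤ 4.
  x = 3: f_y(3, y) = -3*y**2 - 16*y - 21; vanishes at y ∈ {-3}. (3, -3): f_x = 0, f = 0 — SINGULAR.
  x = 4: f_y(4, y) = -3*y**2 - 16*y - 22; no integer root y with |y| ≤ 4.
Only singular point on the grid: (3, -3).
Classify: substitute x = 3 + u, y = -3 + v and expand: f = -u**3 - u**2*v - u**2 - v**3 + v**2.
No constant or linear terms (consistent with a singular point). Quadratic part: -u**2 + v**2. Cubic part: -u**3 - u**2*v - v**3.
The quadratic part v**2 - u**2 = (v − u)(v + u) splits into two distinct linear factors, so there are two distinct tangent lines y − -3 = ±(x − 3) — this is a node (ordinary double point).
Classification: node.


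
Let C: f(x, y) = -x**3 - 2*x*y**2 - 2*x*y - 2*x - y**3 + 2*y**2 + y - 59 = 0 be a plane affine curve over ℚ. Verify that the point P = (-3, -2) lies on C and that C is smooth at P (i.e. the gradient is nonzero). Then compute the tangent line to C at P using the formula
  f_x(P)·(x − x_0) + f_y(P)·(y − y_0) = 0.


Tangent line at P: -33*x - 37*y - 173 = 0.

Step 1: f(-3, -2) = 0, so P lies on C.
Step 2: partial derivatives
  f_x(x, y) = -3*x**2 - 2*y**2 - 2*y - 2, f_y(x, y) = -4*x*y - 2*x - 3*y**2 + 4*y + 1.
  f_x(P) = -33, f_y(P) = -37 (gradient nonzero, so P is smooth).
Step 3: tangent line at P: -33·(x − -3) + -37·(y − -2) = 0.
Expanding: -33*x - 37*y - 173 = 0.


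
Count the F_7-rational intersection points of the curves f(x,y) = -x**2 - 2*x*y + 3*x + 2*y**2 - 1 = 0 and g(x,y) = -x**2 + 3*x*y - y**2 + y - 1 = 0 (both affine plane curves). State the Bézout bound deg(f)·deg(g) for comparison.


Common zeros: {(0, 5), (2, 3), (3, 4), (3, 6)}; count = 4; Bézout bound = 4.

deg(f) = 2, deg(g) = 2, so Bézout bound = 4.
Scan x ∈ F_7. For each x, list the y ∈ F_7 with f(x, y) ≡ 0 and those with g(x, y) ≡ 0 (mod 7); the common zeros in that column are the intersection.
  x = 0: f ≡ 0 at y ∈ {2, 5}; g ≡ 0 at y ∈ {3, 5}; common: {5}.
  x = 1: f ≡ 0 at y ∈ ∅; g ≡ 0 at y ∈ {5, 6}; common: ∅.
  x = 2: f ≡ 0 at y ∈ {3, 6}; g ≡ 0 at y ∈ {3, 4}; common: {3}.
  x = 3: f ≡ 0 at y ∈ {4, 6}; g ≡ 0 at y ∈ {4, 6}; common: {4, 6}.
  x = 4: f ≡ 0 at y ∈ ∅; g ≡ 0 at y ∈ ∅; common: ∅.
  x = 5: f ≡ 0 at y ∈ ∅; g ≡ 0 at y ∈ ∅; common: ∅.
  x = 6: f ≡ 0 at y ∈ {2, 4}; g ≡ 0 at y ∈ ∅; common: ∅.
Collecting: common zeros = {(0, 5), (2, 3), (3, 4), (3, 6)}, so the count is 4.
Comparison with the Bézout bound: 4 ≤ 4 = deg(f)·deg(g), as expected for curves with no common component (the bound is attained).


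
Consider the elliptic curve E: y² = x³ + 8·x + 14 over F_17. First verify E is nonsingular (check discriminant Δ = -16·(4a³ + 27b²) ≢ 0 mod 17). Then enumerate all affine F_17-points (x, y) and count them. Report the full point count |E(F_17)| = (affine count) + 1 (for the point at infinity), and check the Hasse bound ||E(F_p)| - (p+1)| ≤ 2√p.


Affine points = {(2, 2), (2, 15), (4, 5), (4, 12), (5, 3), (5, 14), (9, 4), (9, 13), (12, 6), (12, 11)}; affine count = 10; |E(F_17)| = 11.

Discriminant check: Δ ∝ 4a³ + 27b² = 4·8³ + 27·14² = 4·512 + 27·196 ≡ 13 (mod 17). Nonzero ⇒ E is nonsingular.
For each x ∈ F_17, compute rhs = x³ + 8·x + 14 mod 17, then count y ∈ F_17 with y² ≡ rhs.
  x = 0: rhs = 14, matching y values: none (0 points).
  x = 1: rhs = 6, matching y values: none (0 points).
  x = 2: rhs = 4, matching y values: 2, 15 (2 points).
  x = 3: rhs = 14, matching y values: none (0 points).
  x = 4: rhs = 8, matching y values: 5, 12 (2 points).
  x = 5: rhs = 9, matching y values: 3, 14 (2 points).
  x = 6: rhs = 6, matching y values: none (0 points).
  x = 7: rhs = 5, matching y values: none (0 points).
  x = 8: rhs = 12, matching y values: none (0 points).
  x = 9: rhs = 16, matching y values: 4, 13 (2 points).
  x = 10: rhs = 6, matching y values: none (0 points).
  x = 11: rhs = 5, matching y values: none (0 points).
  x = 12: rhs = 2, matching y values: 6, 11 (2 points).
  x = 13: rhs = 3, matching y values: none (0 points).
  x = 14: rhs = 14, matching y values: none (0 points).
  x = 15: rhs = 7, matching y values: none (0 points).
  x = 16: rhs = 5, matching y values: none (0 points).
Total affine count: 10.
Full point count |E(F_17)| = 10 + 1 = 11.
Hasse bound: |11 − (17+1)| = |-7| = 7 ≤ 2√17 ≈ 8.2462 ✓.


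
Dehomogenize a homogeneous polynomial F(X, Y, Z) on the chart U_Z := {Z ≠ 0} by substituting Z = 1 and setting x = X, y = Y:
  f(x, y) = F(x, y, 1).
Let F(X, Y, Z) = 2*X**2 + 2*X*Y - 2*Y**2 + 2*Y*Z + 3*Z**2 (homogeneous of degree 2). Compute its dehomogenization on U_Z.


f(x, y) = 2*x**2 + 2*x*y - 2*y**2 + 2*y + 3

On U_Z we set Z = 1. Each monomial c·X^i·Y^j·Z^k in F becomes c·x^i·y^j·1^k = c·x^i·y^j.
Substituting Z = 1: F(X, Y, 1) = 2*x**2 + 2*x*y - 2*y**2 + 2*y + 3.
Note: deg(f) ≤ deg(F) = 2; strict inequality happens when F is divisible by Z (lost terms).


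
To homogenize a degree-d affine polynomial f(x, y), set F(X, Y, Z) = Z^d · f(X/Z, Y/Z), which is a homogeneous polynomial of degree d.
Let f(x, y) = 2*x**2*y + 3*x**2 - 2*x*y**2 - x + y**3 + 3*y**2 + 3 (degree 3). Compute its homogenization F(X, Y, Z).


F(X, Y, Z) = 2*X**2*Y + 3*X**2*Z - 2*X*Y**2 - X*Z**2 + Y**3 + 3*Y**2*Z + 3*Z**3

deg(f) = 3.
Substitute x = X/Z, y = Y/Z into f, then multiply by Z^3.
  monomial 2·x^2·y^1 ↦ 2·X^2·Y^1·Z^0.
  monomial 3·x^2·y^0 ↦ 3·X^2·Y^0·Z^1.
  monomial -2·x^1·y^2 ↦ -2·X^1·Y^2·Z^0.
  monomial -1·x^1·y^0 ↦ -1·X^1·Y^0·Z^2.
  monomial 1·x^0·y^3 ↦ 1·X^0·Y^3·Z^0.
  monomial 3·x^0·y^2 ↦ 3·X^0·Y^2·Z^1.
  monomial 3·x^0·y^0 ↦ 3·X^0·Y^0·Z^3.
Collecting: F(X, Y, Z) = 2*X**2*Y + 3*X**2*Z - 2*X*Y**2 - X*Z**2 + Y**3 + 3*Y**2*Z + 3*Z**3.


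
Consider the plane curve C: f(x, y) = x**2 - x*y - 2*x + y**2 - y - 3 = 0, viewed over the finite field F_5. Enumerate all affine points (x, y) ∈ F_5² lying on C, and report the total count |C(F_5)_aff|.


Affine F_5-points: {(1, 1), (2, 1), (2, 2), (3, 0), (3, 4), (4, 0)}; count = 6.

For each of the 25 pairs (x, y) ∈ F_5², evaluate f(x, y) mod 5. Record the zeros.
  x = 0: [0↦2, 1↦2, 2↦4, 3↦3, 4↦4]  zeros at y ∈ ∅
  x = 1: [0↦1, 1↦0, 2↦1, 3↦4, 4↦4]  zeros at y ∈ {1}
  x = 2: [0↦2, 1↦0, 2↦0, 3↦2, 4↦1]  zeros at y ∈ {1, 2}
  x = 3: [0↦0, 1↦2, 2↦1, 3↦2, 4↦0]  zeros at y ∈ {0, 4}
  x = 4: [0↦0, 1↦1, 2↦4, 3↦4, 4↦1]  zeros at y ∈ {0}
Collecting zeros: affine points = {(1, 1), (2, 1), (2, 2), (3, 0), (3, 4), (4, 0)}.
Total count |C(F_5)_aff| = 6.


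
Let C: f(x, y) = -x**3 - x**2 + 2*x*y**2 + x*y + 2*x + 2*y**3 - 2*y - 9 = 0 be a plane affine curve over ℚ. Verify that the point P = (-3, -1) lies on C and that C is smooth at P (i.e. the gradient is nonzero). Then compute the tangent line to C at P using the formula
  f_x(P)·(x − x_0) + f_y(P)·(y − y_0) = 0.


Tangent line at P: -18*x + 13*y - 41 = 0.

Step 1: f(-3, -1) = 0, so P lies on C.
Step 2: partial derivatives
  f_x(x, y) = -3*x**2 - 2*x + 2*y**2 + y + 2, f_y(x, y) = 4*x*y + x + 6*y**2 - 2.
  f_x(P) = -18, f_y(P) = 13 (gradient nonzero, so P is smooth).
Step 3: tangent line at P: -18·(x − -3) + 13·(y − -1) = 0.
Expanding: -18*x + 13*y - 41 = 0.


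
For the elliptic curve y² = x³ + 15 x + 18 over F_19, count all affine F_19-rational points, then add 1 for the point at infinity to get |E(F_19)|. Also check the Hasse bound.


Affine points = {(4, 3), (4, 16), (5, 3), (5, 16), (6, 1), (6, 18), (8, 2), (8, 17), (10, 3), (10, 16), (12, 8), (12, 11), (13, 4), (13, 15)}; affine count = 14; |E(F_19)| = 15.

Discriminant check: Δ ∝ 4a³ + 27b² = 4·15³ + 27·18² = 4·3375 + 27·324 ≡ 18 (mod 19). Nonzero ⇒ E is nonsingular.
For each x ∈ F_19, compute rhs = x³ + 15·x + 18 mod 19, then count y ∈ F_19 with y² ≡ rhs.
  x = 0: rhs = 18, matching y values: none (0 points).
  x = 1: rhs = 15, matching y values: none (0 points).
  x = 2: rhs = 18, matching y values: none (0 points).
  x = 3: rhs = 14, matching y values: none (0 points).
  x = 4: rhs = 9, matching y values: 3, 16 (2 points).
  x = 5: rhs = 9, matching y values: 3, 16 (2 points).
  x = 6: rhs = 1, matching y values: 1, 18 (2 points).
  x = 7: rhs = 10, matching y values: none (0 points).
  x = 8: rhs = 4, matching y values: 2, 17 (2 points).
  x = 9: rhs = 8, matching y values: none (0 points).
  x = 10: rhs = 9, matching y values: 3, 16 (2 points).
  x = 11: rhs = 13, matching y values: none (0 points).
  x = 12: rhs = 7, matching y values: 8, 11 (2 points).
  x = 13: rhs = 16, matching y values: 4, 15 (2 points).
  x = 14: rhs = 8, matching y values: none (0 points).
  x = 15: rhs = 8, matching y values: none (0 points).
  x = 16: rhs = 3, matching y values: none (0 points).
  x = 17: rhs = 18, matching y values: none (0 points).
  x = 18: rhs = 2, matching y values: none (0 points).
Total affine count: 14.
Full point count |E(F_19)| = 14 + 1 = 15.
Hasse bound: |15 − (19+1)| = |-5| = 5 ≤ 2√19 ≈ 8.7178 ✓.


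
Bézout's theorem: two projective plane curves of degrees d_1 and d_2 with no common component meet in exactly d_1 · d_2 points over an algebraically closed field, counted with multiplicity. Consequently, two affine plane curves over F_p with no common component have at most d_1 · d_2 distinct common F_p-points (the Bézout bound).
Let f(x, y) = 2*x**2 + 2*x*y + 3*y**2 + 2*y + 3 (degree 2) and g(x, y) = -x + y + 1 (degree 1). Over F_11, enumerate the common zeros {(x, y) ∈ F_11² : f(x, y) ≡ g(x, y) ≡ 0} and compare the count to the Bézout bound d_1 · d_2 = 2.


Common zeros: {(6, 5), (9, 8)}; count = 2; Bézout bound = 2.

deg(f) = 2, deg(g) = 1, so Bézout bound = 2.
Scan x ∈ F_11. For each x, list the y ∈ F_11 with f(x, y) ≡ 0 and those with g(x, y) ≡ 0 (mod 11); the common zeros in that column are the intersection.
  x = 0: f ≡ 0 at y ∈ {5, 9}; g ≡ 0 at y ∈ {10}; common: ∅.
  x = 1: f ≡ 0 at y ∈ {3}; g ≡ 0 at y ∈ {0}; common: ∅.
  x = 2: f ≡ 0 at y ∈ {0, 9}; g ≡ 0 at y ∈ {1}; common: ∅.
  x = 3: f ≡ 0 at y ∈ ∅; g ≡ 0 at y ∈ {2}; common: ∅.
  x = 4: f ≡ 0 at y ∈ ∅; g ≡ 0 at y ∈ {3}; common: ∅.
  x = 5: f ≡ 0 at y ∈ {8, 10}; g ≡ 0 at y ∈ {4}; common: ∅.
  x = 6: f ≡ 0 at y ∈ {5}; g ≡ 0 at y ∈ {5}; common: {5}.
  x = 7: f ≡ 0 at y ∈ {3, 10}; g ≡ 0 at y ∈ {6}; common: ∅.
  x = 8: f ≡ 0 at y ∈ ∅; g ≡ 0 at y ∈ {7}; common: ∅.
  x = 9: f ≡ 0 at y ∈ {0, 8}; g ≡ 0 at y ∈ {8}; common: {8}.
  x = 10: f ≡ 0 at y ∈ ∅; g ≡ 0 at y ∈ {9}; common: ∅.
Collecting: common zeros = {(6, 5), (9, 8)}, so the count is 2.
Comparison with the Bézout bound: 2 ≤ 2 = deg(f)·deg(g), as expected for curves with no common component (the bound is attained).


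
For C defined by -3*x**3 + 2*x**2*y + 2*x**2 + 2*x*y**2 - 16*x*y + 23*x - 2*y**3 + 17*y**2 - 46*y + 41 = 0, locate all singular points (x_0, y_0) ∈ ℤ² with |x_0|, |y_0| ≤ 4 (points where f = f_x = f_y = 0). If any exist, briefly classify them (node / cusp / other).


Singular points: {(1, 3)}; classification: node.

Compute partial derivatives:
  f_x = -9*x**2 + 4*x*y + 4*x + 2*y**2 - 16*y + 23.
  f_y = 2*x**2 + 4*x*y - 16*x - 6*y**2 + 34*y - 46.
Scan x_0 ∈ {−4, ..., 4}. For each x_0, f_y(x_0, y) is a polynomial in y; find its integer roots y ∈ {−4, ..., 4}, then test f_x and f at those candidates.
  x = -4: f_y(-4, y) = -6*y**2 + 18*y + 50; no integer root y with |y| ≤ 4.
  x = -3: f_y(-3, y) = -6*y**2 + 22*y + 20; no integer root y with |y| ≤ 4.
  x = -2: f_y(-2, y) = -6*y**2 + 26*y - 6; no integer root y with |y| ≤ 4.
  x = -1: f_y(-1, y) = -6*y**2 + 30*y - 28; no integer root y with |y| ≤ 4.
  x = 0: f_y(0, y) = -6*y**2 + 34*y - 46; no integer root y with |y| ≤ 4.
  x = 1: f_y(1, y) = -6*y**2 + 38*y - 60; vanishes at y ∈ {3}. (1, 3): f_x = 0, f = 0 — SINGULAR.
  x = 2: f_y(2, y) = -6*y**2 + 42*y - 70; no integer root y with |y| ≤ 4.
  x = 3: f_y(3, y) = -6*y**2 + 46*y - 76; no integer root y with |y| ≤ 4.
  x = 4: f_y(4, y) = -6*y**2 + 50*y - 78; no integer root y with |y| ≤ 4.
Only singular point on the grid: (1, 3).
Classify: substitute x = 1 + u, y = 3 + v and expand: f = -3*u**3 + 2*u**2*v - u**2 + 2*u*v**2 - 2*v**3 + v**2.
No constant or linear terms (consistent with a singular point). Quadratic part: -u**2 + v**2. Cubic part: -3*u**3 + 2*u**2*v + 2*u*v**2 - 2*v**3.
The quadratic part v**2 - u**2 = (v − u)(v + u) splits into two distinct linear factors, so there are two distinct tangent lines y − 3 = ±(x − 1) — this is a node (ordinary double point).
Classification: node.


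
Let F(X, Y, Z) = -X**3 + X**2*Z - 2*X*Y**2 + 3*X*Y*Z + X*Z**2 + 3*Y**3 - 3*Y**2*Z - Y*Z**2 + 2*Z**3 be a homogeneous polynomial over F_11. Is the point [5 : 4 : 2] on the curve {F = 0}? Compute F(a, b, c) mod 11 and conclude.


F(5,4,2) ≡ 1 (mod 11); P is NOT on the curve.

Evaluate F(5, 4, 2) term-by-term (mod 11).
  -X**3 ↦ -1·125·1·1 = -125
  X**2*Z ↦ 1·25·1·2 = 50
  -2*X*Y**2 ↦ -2·5·16·1 = -160
  3*X*Y*Z ↦ 3·5·4·2 = 120
  X*Z**2 ↦ 1·5·1·4 = 20
  3*Y**3 ↦ 3·1·64·1 = 192
  -3*Y**2*Z ↦ -3·1·16·2 = -96
  -Y*Z**2 ↦ -1·1·4·4 = -16
  2*Z**3 ↦ 2·1·1·8 = 16
Sum: F(5, 4, 2) = (-125) + (50) + (-160) + (120) + (20) + (192) + (-96) + (-16) + (16) = 1.
Reducing mod 11: 1 ≡ 1 (mod 11).
Since F(a, b, c) ≡ 1 ≠ 0 (mod 11), P does NOT lie on the curve.


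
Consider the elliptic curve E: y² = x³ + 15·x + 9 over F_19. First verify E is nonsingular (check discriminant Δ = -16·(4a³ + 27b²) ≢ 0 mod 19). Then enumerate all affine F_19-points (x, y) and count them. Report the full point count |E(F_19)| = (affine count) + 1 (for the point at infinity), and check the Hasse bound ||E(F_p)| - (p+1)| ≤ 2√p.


Affine points = {(0, 3), (0, 16), (1, 5), (1, 14), (2, 3), (2, 16), (3, 9), (3, 10), (4, 0), (5, 0), (6, 7), (6, 12), (7, 1), (7, 18), (10, 0), (11, 2), (11, 17), (12, 6), (12, 13), (13, 8), (13, 11), (17, 3), (17, 16)}; affine count = 23; |E(F_19)| = 24.

Discriminant check: Δ ∝ 4a³ + 27b² = 4·15³ + 27·9² = 4·3375 + 27·81 ≡ 12 (mod 19). Nonzero ⇒ E is nonsingular.
For each x ∈ F_19, compute rhs = x³ + 15·x + 9 mod 19, then count y ∈ F_19 with y² ≡ rhs.
  x = 0: rhs = 9, matching y values: 3, 16 (2 points).
  x = 1: rhs = 6, matching y values: 5, 14 (2 points).
  x = 2: rhs = 9, matching y values: 3, 16 (2 points).
  x = 3: rhs = 5, matching y values: 9, 10 (2 points).
  x = 4: rhs = 0, matching y values: 0 (1 points).
  x = 5: rhs = 0, matching y values: 0 (1 points).
  x = 6: rhs = 11, matching y values: 7, 12 (2 points).
  x = 7: rhs = 1, matching y values: 1, 18 (2 points).
  x = 8: rhs = 14, matching y values: none (0 points).
  x = 9: rhs = 18, matching y values: none (0 points).
  x = 10: rhs = 0, matching y values: 0 (1 points).
  x = 11: rhs = 4, matching y values: 2, 17 (2 points).
  x = 12: rhs = 17, matching y values: 6, 13 (2 points).
  x = 13: rhs = 7, matching y values: 8, 11 (2 points).
  x = 14: rhs = 18, matching y values: none (0 points).
  x = 15: rhs = 18, matching y values: none (0 points).
  x = 16: rhs = 13, matching y values: none (0 points).
  x = 17: rhs = 9, matching y values: 3, 16 (2 points).
  x = 18: rhs = 12, matching y values: none (0 points).
Total affine count: 23.
Full point count |E(F_19)| = 23 + 1 = 24.
Hasse bound: |24 − (19+1)| = |4| = 4 ≤ 2√19 ≈ 8.7178 ✓.


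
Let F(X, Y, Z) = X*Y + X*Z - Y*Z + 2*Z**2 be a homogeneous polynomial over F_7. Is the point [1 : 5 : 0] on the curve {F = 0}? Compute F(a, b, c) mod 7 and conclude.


F(1,5,0) ≡ 5 (mod 7); P is NOT on the curve.

Evaluate F(1, 5, 0) term-by-term (mod 7).
  X*Y ↦ 1·1·5·1 = 5
  X*Z ↦ 1·1·1·0 = 0
  -Y*Z ↦ -1·1·5·0 = 0
  2*Z**2 ↦ 2·1·1·0 = 0
Sum: F(1, 5, 0) = (5) + (0) + (0) + (0) = 5.
Reducing mod 7: 5 ≡ 5 (mod 7).
Since F(a, b, c) ≡ 5 ≠ 0 (mod 7), P does NOT lie on the curve.


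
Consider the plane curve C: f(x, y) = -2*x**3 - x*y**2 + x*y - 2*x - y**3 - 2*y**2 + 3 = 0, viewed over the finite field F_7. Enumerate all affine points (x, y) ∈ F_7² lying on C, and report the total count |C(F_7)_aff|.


Affine F_7-points: {(0, 1), (0, 3), (1, 5), (3, 4), (4, 0), (5, 4), (5, 5), (6, 0), (6, 2), (6, 4)}; count = 10.

For each of the 49 pairs (x, y) ∈ F_7², evaluate f(x, y) mod 7. Record the zeros.
  x = 0: [0↦3, 1↦0, 2↦1, 3↦0, 4↦5, 5↦3, 6↦2]  zeros at y ∈ {1, 3}
  x = 1: [0↦6, 1↦3, 2↦2, 3↦4, 4↦3, 5↦0, 6↦3]  zeros at y ∈ {5}
  x = 2: [0↦4, 1↦1, 2↦5, 3↦3, 4↦3, 5↦6, 6↦6]  zeros at y ∈ ∅
  x = 3: [0↦6, 1↦3, 2↦5, 3↦6, 4↦0, 5↦2, 6↦6]  zeros at y ∈ {4}
  x = 4: [0↦0, 1↦4, 2↦4, 3↦1, 4↦3, 5↦4, 6↦5]  zeros at y ∈ {0}
  x = 5: [0↦2, 1↦6, 2↦4, 3↦4, 4↦0, 5↦0, 6↦5]  zeros at y ∈ {4, 5}
  x = 6: [0↦0, 1↦4, 2↦0, 3↦3, 4↦0, 5↦6, 6↦1]  zeros at y ∈ {0, 2, 4}
Collecting zeros: affine points = {(0, 1), (0, 3), (1, 5), (3, 4), (4, 0), (5, 4), (5, 5), (6, 0), (6, 2), (6, 4)}.
Total count |C(F_7)_aff| = 10.


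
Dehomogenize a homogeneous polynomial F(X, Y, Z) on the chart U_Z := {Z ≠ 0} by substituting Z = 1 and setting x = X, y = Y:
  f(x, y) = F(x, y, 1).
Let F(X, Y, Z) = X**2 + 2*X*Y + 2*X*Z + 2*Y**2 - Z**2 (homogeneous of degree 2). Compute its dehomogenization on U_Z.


f(x, y) = x**2 + 2*x*y + 2*x + 2*y**2 - 1

On U_Z we set Z = 1. Each monomial c·X^i·Y^j·Z^k in F becomes c·x^i·y^j·1^k = c·x^i·y^j.
Substituting Z = 1: F(X, Y, 1) = x**2 + 2*x*y + 2*x + 2*y**2 - 1.
Note: deg(f) ≤ deg(F) = 2; strict inequality happens when F is divisible by Z (lost terms).


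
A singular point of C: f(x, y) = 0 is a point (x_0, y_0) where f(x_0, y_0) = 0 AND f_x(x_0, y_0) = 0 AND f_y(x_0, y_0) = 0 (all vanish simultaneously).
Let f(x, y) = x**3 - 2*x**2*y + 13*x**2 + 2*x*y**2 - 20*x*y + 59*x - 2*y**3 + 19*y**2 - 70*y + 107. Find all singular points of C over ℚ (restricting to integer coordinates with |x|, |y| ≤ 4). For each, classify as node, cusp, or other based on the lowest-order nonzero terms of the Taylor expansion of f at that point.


Singular points: {(-3, 2)}; classification: cusp.

Compute partial derivatives:
  f_x = 3*x**2 - 4*x*y + 26*x + 2*y**2 - 20*y + 59.
  f_y = -2*x**2 + 4*x*y - 20*x - 6*y**2 + 38*y - 70.
Scan x_0 ∈ {−4, ..., 4}. For each x_0, f_y(x_0, y) is a polynomial in y; find its integer roots y ∈ {−4, ..., 4}, then test f_x and f at those candidates.
  x = -4: f_y(-4, y) = -6*y**2 + 22*y - 22; no integer root y with |y| ≤ 4.
  x = -3: f_y(-3, y) = -6*y**2 + 26*y - 28; vanishes at y ∈ {2}. (-3, 2): f_x = 0, f = 0 — SINGULAR.
  x = -2: f_y(-2, y) = -6*y**2 + 30*y - 38; no integer root y with |y| ≤ 4.
  x = -1: f_y(-1, y) = -6*y**2 + 34*y - 52; no integer root y with |y| ≤ 4.
  x = 0: f_y(0, y) = -6*y**2 + 38*y - 70; no integer root y with |y| ≤ 4.
  x = 1: f_y(1, y) = -6*y**2 + 42*y - 92; no integer root y with |y| ≤ 4.
  x = 2: f_y(2, y) = -6*y**2 + 46*y - 118; no integer root y with |y| ≤ 4.
  x = 3: f_y(3, y) = -6*y**2 + 50*y - 148; no integer root y with |y| ≤ 4.
  x = 4: f_y(4, y) = -6*y**2 + 54*y - 182; no integer root y with |y| ≤ 4.
Only singular point on the grid: (-3, 2).
Classify: substitute x = -3 + u, y = 2 + v and expand: f = u**3 - 2*u**2*v + 2*u*v**2 - 2*v**3 + v**2.
No constant or linear terms (consistent with a singular point). Quadratic part: v**2. Cubic part: u**3 - 2*u**2*v + 2*u*v**2 - 2*v**3.
The quadratic part v**2 is a perfect square, so there is a single (double) tangent line v = 0, i.e. y = 2. Restricting the cubic part to that line (v = 0) leaves u**3 ≠ 0, so f is not divisible by v and the branch is v² ≈ -u**3 to lowest order — this is a cusp.
Classification: cusp.


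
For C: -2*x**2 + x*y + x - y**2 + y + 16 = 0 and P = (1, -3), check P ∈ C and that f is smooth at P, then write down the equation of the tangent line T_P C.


Tangent line at P: -6*x + 8*y + 30 = 0.

Step 1: f(1, -3) = 0, so P lies on C.
Step 2: partial derivatives
  f_x(x, y) = -4*x + y + 1, f_y(x, y) = x - 2*y + 1.
  f_x(P) = -6, f_y(P) = 8 (gradient nonzero, so P is smooth).
Step 3: tangent line at P: -6·(x − 1) + 8·(y − -3) = 0.
Expanding: -6*x + 8*y + 30 = 0.


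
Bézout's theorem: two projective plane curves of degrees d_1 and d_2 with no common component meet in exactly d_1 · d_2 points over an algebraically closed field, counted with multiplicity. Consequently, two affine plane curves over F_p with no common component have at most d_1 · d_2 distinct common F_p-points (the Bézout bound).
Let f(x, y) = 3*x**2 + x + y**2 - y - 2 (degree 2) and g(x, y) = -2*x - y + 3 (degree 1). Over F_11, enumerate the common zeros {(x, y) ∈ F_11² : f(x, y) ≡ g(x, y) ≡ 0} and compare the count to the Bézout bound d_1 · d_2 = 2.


Common zeros: ∅; count = 0; Bézout bound = 2.

deg(f) = 2, deg(g) = 1, so Bézout bound = 2.
Scan x ∈ F_11. For each x, list the y ∈ F_11 with f(x, y) ≡ 0 and those with g(x, y) ≡ 0 (mod 11); the common zeros in that column are the intersection.
  x = 0: f ≡ 0 at y ∈ {2, 10}; g ≡ 0 at y ∈ {3}; common: ∅.
  x = 1: f ≡ 0 at y ∈ {5, 7}; g ≡ 0 at y ∈ {1}; common: ∅.
  x = 2: f ≡ 0 at y ∈ ∅; g ≡ 0 at y ∈ {10}; common: ∅.
  x = 3: f ≡ 0 at y ∈ ∅; g ≡ 0 at y ∈ {8}; common: ∅.
  x = 4: f ≡ 0 at y ∈ ∅; g ≡ 0 at y ∈ {6}; common: ∅.
  x = 5: f ≡ 0 at y ∈ ∅; g ≡ 0 at y ∈ {4}; common: ∅.
  x = 6: f ≡ 0 at y ∈ {5, 7}; g ≡ 0 at y ∈ {2}; common: ∅.
  x = 7: f ≡ 0 at y ∈ {2, 10}; g ≡ 0 at y ∈ {0}; common: ∅.
  x = 8: f ≡ 0 at y ∈ {0, 1}; g ≡ 0 at y ∈ {9}; common: ∅.
  x = 9: f ≡ 0 at y ∈ ∅; g ≡ 0 at y ∈ {7}; common: ∅.
  x = 10: f ≡ 0 at y ∈ {0, 1}; g ≡ 0 at y ∈ {5}; common: ∅.
Collecting: common zeros = ∅, so the count is 0.
Comparison with the Bézout bound: 0 ≤ 2 = deg(f)·deg(g), as expected for curves with no common component (the affine F_11-count falls short of the bound because intersections may lie at infinity, over extension fields, or carry multiplicity).


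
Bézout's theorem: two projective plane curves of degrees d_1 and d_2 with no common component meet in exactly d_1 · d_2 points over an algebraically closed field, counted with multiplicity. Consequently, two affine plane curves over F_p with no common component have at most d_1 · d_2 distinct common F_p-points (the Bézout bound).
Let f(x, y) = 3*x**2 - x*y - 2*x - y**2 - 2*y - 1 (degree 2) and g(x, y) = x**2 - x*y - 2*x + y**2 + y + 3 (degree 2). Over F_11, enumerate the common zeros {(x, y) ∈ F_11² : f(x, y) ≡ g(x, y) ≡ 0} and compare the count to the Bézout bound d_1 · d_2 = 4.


Common zeros: {(1, 8), (6, 6)}; count = 2; Bézout bound = 4.

deg(f) = 2, deg(g) = 2, so Bézout bound = 4.
Scan x ∈ F_11. For each x, list the y ∈ F_11 with f(x, y) ≡ 0 and those with g(x, y) ≡ 0 (mod 11); the common zeros in that column are the intersection.
  x = 0: f ≡ 0 at y ∈ {10}; g ≡ 0 at y ∈ {5}; common: ∅.
  x = 1: f ≡ 0 at y ∈ {0, 8}; g ≡ 0 at y ∈ {3, 8}; common: {8}.
  x = 2: f ≡ 0 at y ∈ {9}; g ≡ 0 at y ∈ {6}; common: ∅.
  x = 3: f ≡ 0 at y ∈ ∅; g ≡ 0 at y ∈ ∅; common: ∅.
  x = 4: f ≡ 0 at y ∈ {6, 10}; g ≡ 0 at y ∈ {0, 3}; common: ∅.
  x = 5: f ≡ 0 at y ∈ ∅; g ≡ 0 at y ∈ ∅; common: ∅.
  x = 6: f ≡ 0 at y ∈ {6, 8}; g ≡ 0 at y ∈ {6, 10}; common: {6}.
  x = 7: f ≡ 0 at y ∈ {0, 2}; g ≡ 0 at y ∈ {1, 5}; common: ∅.
  x = 8: f ≡ 0 at y ∈ ∅; g ≡ 0 at y ∈ ∅; common: ∅.
  x = 9: f ≡ 0 at y ∈ {2, 9}; g ≡ 0 at y ∈ {0, 8}; common: ∅.
  x = 10: f ≡ 0 at y ∈ ∅; g ≡ 0 at y ∈ ∅; common: ∅.
Collecting: common zeros = {(1, 8), (6, 6)}, so the count is 2.
Comparison with the Bézout bound: 2 ≤ 4 = deg(f)·deg(g), as expected for curves with no common component (the affine F_11-count falls short of the bound because intersections may lie at infinity, over extension fields, or carry multiplicity).
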